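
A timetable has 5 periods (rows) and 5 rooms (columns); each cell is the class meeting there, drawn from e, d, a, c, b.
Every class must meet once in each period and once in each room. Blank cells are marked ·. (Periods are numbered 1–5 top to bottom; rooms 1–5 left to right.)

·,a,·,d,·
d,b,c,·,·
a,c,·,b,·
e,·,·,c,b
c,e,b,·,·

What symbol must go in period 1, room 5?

Period 1, room 1: period 1 has {d, a} and room 1 has {e, d, a, c}, leaving only b.
Period 1, room 3: period 1 has {d, a, b} and room 3 has {c, b}, leaving only e.
Period 1 already has {e, d, a, b} and room 5 already has {b}, so period 1, room 5 must be c.

c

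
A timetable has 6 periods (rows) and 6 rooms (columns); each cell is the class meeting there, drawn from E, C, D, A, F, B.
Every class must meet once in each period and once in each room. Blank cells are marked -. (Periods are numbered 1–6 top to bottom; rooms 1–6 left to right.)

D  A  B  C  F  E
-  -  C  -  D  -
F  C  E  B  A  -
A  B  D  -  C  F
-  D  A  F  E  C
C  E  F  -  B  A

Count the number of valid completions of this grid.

1

Period 2, room 1: eliminating its period and room leaves {E, B}.
Period 2, room 2: eliminating its period and room leaves {F}.
Period 2, room 4: eliminating its period and room leaves {E, A}.
Period 2, room 6: eliminating its period and room leaves {B}.
Period 3, room 6: eliminating its period and room leaves {D}.
Period 4, room 4: eliminating its period and room leaves {E}.
Period 5, room 1: eliminating its period and room leaves {B}.
Period 6, room 4: eliminating its period and room leaves {D}.
Only one assignment across all blanks avoids any period or room repeat, giving 1 completion.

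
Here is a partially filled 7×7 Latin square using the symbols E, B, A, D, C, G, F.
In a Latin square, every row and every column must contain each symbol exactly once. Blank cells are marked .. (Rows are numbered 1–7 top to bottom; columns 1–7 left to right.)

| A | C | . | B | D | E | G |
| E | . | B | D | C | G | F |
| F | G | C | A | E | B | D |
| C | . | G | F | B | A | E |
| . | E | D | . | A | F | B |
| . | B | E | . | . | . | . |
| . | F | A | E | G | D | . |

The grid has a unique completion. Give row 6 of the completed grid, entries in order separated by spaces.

Row 6, column 5: row 6 has {E, B} and column 5 has {E, B, A, D, C, G}, leaving only F.
Row 6, column 6: row 6 has {E, B, F} and column 6 has {E, B, A, D, G, F}, leaving only C.
Row 6, column 4: row 6 has {E, B, C, F} and column 4 has {E, B, A, D, F}, leaving only G.
Row 6, column 1: row 6 has {E, B, C, G, F} and column 1 has {E, A, C, F}, leaving only D.
Row 6, column 7: row 6 has {E, B, D, C, G, F} and column 7 has {E, B, D, G, F}, leaving only A.
So row 6 reads: D B E G F C A.

D B E G F C A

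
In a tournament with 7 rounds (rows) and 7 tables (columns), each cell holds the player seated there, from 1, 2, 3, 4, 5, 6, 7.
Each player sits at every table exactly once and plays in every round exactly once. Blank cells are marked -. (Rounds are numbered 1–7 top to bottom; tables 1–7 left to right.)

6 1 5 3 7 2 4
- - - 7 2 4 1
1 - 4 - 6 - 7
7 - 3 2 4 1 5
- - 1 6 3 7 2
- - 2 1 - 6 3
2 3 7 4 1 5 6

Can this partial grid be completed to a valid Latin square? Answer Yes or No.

No round or table among the givens repeats a symbol, and propagating forced cells runs into no contradiction.
One valid completion exists (for instance, 6 1 5 3 7 2 4 / 3 5 6 7 2 4 1 / 1 2 4 5 6 3 7 / 7 6 3 2 4 1 5 / 5 4 1 6 3 7 2 / 4 7 2 1 5 6 3 / 2 3 7 4 1 5 6).

Yes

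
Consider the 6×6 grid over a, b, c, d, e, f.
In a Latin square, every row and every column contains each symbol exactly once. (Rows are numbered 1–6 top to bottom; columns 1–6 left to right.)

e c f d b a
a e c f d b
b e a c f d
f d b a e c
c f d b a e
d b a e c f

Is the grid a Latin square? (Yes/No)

Every row is a permutation, but column 3 contains a twice (at rows 3 and 6).

No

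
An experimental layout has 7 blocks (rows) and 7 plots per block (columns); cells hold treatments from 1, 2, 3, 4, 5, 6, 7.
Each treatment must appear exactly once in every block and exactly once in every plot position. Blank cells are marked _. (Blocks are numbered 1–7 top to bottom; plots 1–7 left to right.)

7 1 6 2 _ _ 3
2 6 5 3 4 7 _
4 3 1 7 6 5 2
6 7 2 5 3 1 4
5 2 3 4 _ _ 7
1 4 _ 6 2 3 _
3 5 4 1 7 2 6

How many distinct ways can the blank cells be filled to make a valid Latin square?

1

Block 1, plot 5: eliminating its block and plot leaves {5}.
Block 1, plot 6: eliminating its block and plot leaves {4}.
Block 2, plot 7: eliminating its block and plot leaves {1}.
Block 5, plot 5: eliminating its block and plot leaves {1}.
Block 5, plot 6: eliminating its block and plot leaves {6}.
Block 6, plot 3: eliminating its block and plot leaves {7}.
Block 6, plot 7: eliminating its block and plot leaves {5}.
Only one assignment across all blanks avoids any block or plot repeat, giving 1 completion.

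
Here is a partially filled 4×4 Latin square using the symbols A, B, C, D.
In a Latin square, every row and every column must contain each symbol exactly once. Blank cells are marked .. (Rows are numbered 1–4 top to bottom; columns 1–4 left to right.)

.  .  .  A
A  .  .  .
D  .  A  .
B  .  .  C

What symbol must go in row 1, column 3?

B

Row 1, column 1: row 1 has {A} and column 1 has {A, B, D}, leaving only C.
Row 3, column 4: row 3 has {A, D} and column 4 has {A, C}, leaving only B.
Row 2, column 4: row 2 has {A} and column 4 has {A, B, C}, leaving only D.
Row 3, column 2: row 3 has {A, B, D} and column 2 has {}, leaving only C.
Row 2, column 2: row 2 has {A, D} and column 2 has {C}, leaving only B.
Row 1, column 2: row 1 has {A, C} and column 2 has {B, C}, leaving only D.
Row 1 already has {A, C, D} and column 3 already has {A}, so row 1, column 3 must be B.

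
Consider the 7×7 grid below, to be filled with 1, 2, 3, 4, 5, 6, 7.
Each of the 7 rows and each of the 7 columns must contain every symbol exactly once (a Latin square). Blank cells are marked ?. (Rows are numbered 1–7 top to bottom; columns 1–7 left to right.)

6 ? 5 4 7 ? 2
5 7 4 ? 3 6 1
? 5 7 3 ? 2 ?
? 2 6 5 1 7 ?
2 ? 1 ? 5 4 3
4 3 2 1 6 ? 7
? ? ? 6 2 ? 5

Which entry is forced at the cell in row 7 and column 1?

7

Row 1, column 2: row 1 has {2, 4, 5, 6, 7} and column 2 has {2, 3, 5, 7}, leaving only 1.
Row 1, column 6: row 1 has {1, 2, 4, 5, 6, 7} and column 6 has {2, 4, 6, 7}, leaving only 3.
Row 2, column 4: row 2 has {1, 3, 4, 5, 6, 7} and column 4 has {1, 3, 4, 5, 6}, leaving only 2.
Row 3, column 1: row 3 has {2, 3, 5, 7} and column 1 has {2, 4, 5, 6}, leaving only 1.
Row 3, column 5: row 3 has {1, 2, 3, 5, 7} and column 5 has {1, 2, 3, 5, 6, 7}, leaving only 4.
Row 3, column 7: row 3 has {1, 2, 3, 4, 5, 7} and column 7 has {1, 2, 3, 5, 7}, leaving only 6.
Row 4, column 1: row 4 has {1, 2, 5, 6, 7} and column 1 has {1, 2, 4, 5, 6}, leaving only 3.
Row 7 already has {2, 5, 6} and column 1 already has {1, 2, 3, 4, 5, 6}, so row 7, column 1 must be 7.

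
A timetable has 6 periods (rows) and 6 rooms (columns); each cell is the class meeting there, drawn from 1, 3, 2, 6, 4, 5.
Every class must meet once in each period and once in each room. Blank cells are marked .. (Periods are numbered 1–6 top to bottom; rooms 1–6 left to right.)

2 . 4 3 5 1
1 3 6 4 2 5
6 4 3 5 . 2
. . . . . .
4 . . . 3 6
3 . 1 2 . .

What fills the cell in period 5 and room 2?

Period 1, room 2: period 1 has {1, 3, 2, 4, 5} and room 2 has {3, 4}, leaving only 6.
Period 3, room 5: period 3 has {3, 2, 6, 4, 5} and room 5 has {3, 2, 5}, leaving only 1.
Period 4, room 1: period 4 has {} and room 1 has {1, 3, 2, 6, 4}, leaving only 5.
Period 4, room 3: period 4 has {5} and room 3 has {1, 3, 6, 4}, leaving only 2.
Period 4, room 2: period 4 has {2, 5} and room 2 has {3, 6, 4}, leaving only 1.
Period 4, room 4: period 4 has {1, 2, 5} and room 4 has {3, 2, 4, 5}, leaving only 6.
Period 4, room 5: period 4 has {1, 2, 6, 5} and room 5 has {1, 3, 2, 5}, leaving only 4.
Period 4, room 6: period 4 has {1, 2, 6, 4, 5} and room 6 has {1, 2, 6, 5}, leaving only 3.
Period 5, room 3: period 5 has {3, 6, 4} and room 3 has {1, 3, 2, 6, 4}, leaving only 5.
Period 5 already has {3, 6, 4, 5} and room 2 already has {1, 3, 6, 4}, so period 5, room 2 must be 2.

2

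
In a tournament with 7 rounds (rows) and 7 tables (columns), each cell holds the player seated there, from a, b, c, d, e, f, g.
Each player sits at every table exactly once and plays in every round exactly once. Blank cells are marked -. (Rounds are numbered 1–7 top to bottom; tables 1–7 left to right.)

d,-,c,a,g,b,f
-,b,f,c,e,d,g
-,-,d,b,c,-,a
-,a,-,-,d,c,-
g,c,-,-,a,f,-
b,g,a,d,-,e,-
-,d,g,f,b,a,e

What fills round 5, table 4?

Round 5 already has {a, c, f, g} and table 4 already has {a, b, c, d, f}, so round 5, table 4 must be e.

e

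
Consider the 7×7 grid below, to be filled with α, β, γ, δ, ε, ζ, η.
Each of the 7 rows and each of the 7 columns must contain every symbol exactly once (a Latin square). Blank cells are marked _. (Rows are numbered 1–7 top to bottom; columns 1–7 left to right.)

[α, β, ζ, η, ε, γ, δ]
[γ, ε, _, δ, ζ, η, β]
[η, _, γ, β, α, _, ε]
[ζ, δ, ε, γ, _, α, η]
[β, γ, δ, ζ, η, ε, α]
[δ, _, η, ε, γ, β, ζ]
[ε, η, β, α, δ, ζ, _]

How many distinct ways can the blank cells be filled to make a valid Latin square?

1

Row 2, column 3: eliminating its row and column leaves {α}.
Row 3, column 2: eliminating its row and column leaves {ζ}.
Row 3, column 6: eliminating its row and column leaves {δ}.
Row 4, column 5: eliminating its row and column leaves {β}.
Row 6, column 2: eliminating its row and column leaves {α}.
Row 7, column 7: eliminating its row and column leaves {γ}.
Only one assignment across all blanks avoids any row or column repeat, giving 1 completion.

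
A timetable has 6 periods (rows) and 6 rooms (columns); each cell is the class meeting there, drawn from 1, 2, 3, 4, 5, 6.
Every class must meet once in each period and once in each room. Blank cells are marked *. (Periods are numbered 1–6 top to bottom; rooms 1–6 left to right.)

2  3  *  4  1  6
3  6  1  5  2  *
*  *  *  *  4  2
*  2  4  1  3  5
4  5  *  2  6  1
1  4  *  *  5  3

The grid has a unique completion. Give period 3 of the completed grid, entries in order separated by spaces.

5 1 6 3 4 2

Period 3, room 2: period 3 has {2, 4} and room 2 has {2, 3, 4, 5, 6}, leaving only 1.
Period 1, room 3: period 1 has {1, 2, 3, 4, 6} and room 3 has {1, 4}, leaving only 5.
Period 2, room 6: period 2 has {1, 2, 3, 5, 6} and room 6 has {1, 2, 3, 5, 6}, leaving only 4.
Period 4, room 1: period 4 has {1, 2, 3, 4, 5} and room 1 has {1, 2, 3, 4}, leaving only 6.
Period 3, room 1: period 3 has {1, 2, 4} and room 1 has {1, 2, 3, 4, 6}, leaving only 5.
Period 5, room 3: period 5 has {1, 2, 4, 5, 6} and room 3 has {1, 4, 5}, leaving only 3.
Period 3, room 3: period 3 has {1, 2, 4, 5} and room 3 has {1, 3, 4, 5}, leaving only 6.
Period 3, room 4: period 3 has {1, 2, 4, 5, 6} and room 4 has {1, 2, 4, 5}, leaving only 3.
So period 3 reads: 5 1 6 3 4 2.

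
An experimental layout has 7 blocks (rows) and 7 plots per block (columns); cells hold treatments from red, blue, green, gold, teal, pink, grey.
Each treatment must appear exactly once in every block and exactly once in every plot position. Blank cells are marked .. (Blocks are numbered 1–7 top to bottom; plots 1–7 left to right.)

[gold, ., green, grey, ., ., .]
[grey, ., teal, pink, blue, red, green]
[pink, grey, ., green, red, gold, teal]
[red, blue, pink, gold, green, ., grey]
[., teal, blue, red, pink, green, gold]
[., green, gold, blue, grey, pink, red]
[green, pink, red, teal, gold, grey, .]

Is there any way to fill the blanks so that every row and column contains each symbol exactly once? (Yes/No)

Block 3, plot 3: block 3 together with plot 3 already contain {red, blue, green, gold, teal, pink, grey} — every symbol — so nothing can go there. The grid has no valid completion.

No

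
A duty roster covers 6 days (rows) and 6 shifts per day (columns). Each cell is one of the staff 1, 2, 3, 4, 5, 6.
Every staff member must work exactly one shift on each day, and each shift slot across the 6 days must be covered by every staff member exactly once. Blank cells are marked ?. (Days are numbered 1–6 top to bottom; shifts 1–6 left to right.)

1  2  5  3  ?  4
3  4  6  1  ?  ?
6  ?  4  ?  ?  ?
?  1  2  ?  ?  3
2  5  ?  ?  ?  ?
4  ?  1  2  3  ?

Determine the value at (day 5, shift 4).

4

Day 1, shift 5: day 1 has {1, 2, 3, 4, 5} and shift 5 has {3}, leaving only 6.
Day 3, shift 2: day 3 has {4, 6} and shift 2 has {1, 2, 4, 5}, leaving only 3.
Day 3, shift 4: day 3 has {3, 4, 6} and shift 4 has {1, 2, 3}, leaving only 5.
Day 4, shift 1: day 4 has {1, 2, 3} and shift 1 has {1, 2, 3, 4, 6}, leaving only 5.
Day 4, shift 5: day 4 has {1, 2, 3, 5} and shift 5 has {3, 6}, leaving only 4.
Day 4, shift 4: day 4 has {1, 2, 3, 4, 5} and shift 4 has {1, 2, 3, 5}, leaving only 6.
Day 5 already has {2, 5} and shift 4 already has {1, 2, 3, 5, 6}, so day 5, shift 4 must be 4.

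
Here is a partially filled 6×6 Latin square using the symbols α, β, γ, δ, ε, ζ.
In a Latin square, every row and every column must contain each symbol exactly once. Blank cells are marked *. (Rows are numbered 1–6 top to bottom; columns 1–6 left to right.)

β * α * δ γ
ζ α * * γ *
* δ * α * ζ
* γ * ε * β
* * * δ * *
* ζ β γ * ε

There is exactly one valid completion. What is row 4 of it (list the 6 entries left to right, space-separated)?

α γ δ ε ζ β

Row 1, column 2: row 1 has {α, β, γ, δ} and column 2 has {α, γ, δ, ζ}, leaving only ε.
Row 1, column 4: row 1 has {α, β, γ, δ, ε} and column 4 has {α, γ, δ, ε}, leaving only ζ.
Row 2, column 4: row 2 has {α, γ, ζ} and column 4 has {α, γ, δ, ε, ζ}, leaving only β.
Row 2, column 6: row 2 has {α, β, γ, ζ} and column 6 has {β, γ, ε, ζ}, leaving only δ.
Row 2, column 3: row 2 has {α, β, γ, δ, ζ} and column 3 has {α, β}, leaving only ε.
Row 3, column 3: row 3 has {α, δ, ζ} and column 3 has {α, β, ε}, leaving only γ.
Row 3, column 1: row 3 has {α, γ, δ, ζ} and column 1 has {β, ζ}, leaving only ε.
Row 3, column 5: row 3 has {α, γ, δ, ε, ζ} and column 5 has {γ, δ}, leaving only β.
Row 5, column 2: row 5 has {δ} and column 2 has {α, γ, δ, ε, ζ}, leaving only β.
Row 5, column 3: row 5 has {β, δ} and column 3 has {α, β, γ, ε}, leaving only ζ.
Row 4, column 3: row 4 has {β, γ, ε} and column 3 has {α, β, γ, ε, ζ}, leaving only δ.
Row 4, column 1: row 4 has {β, γ, δ, ε} and column 1 has {β, ε, ζ}, leaving only α.
Row 4, column 5: row 4 has {α, β, γ, δ, ε} and column 5 has {β, γ, δ}, leaving only ζ.
So row 4 reads: α γ δ ε ζ β.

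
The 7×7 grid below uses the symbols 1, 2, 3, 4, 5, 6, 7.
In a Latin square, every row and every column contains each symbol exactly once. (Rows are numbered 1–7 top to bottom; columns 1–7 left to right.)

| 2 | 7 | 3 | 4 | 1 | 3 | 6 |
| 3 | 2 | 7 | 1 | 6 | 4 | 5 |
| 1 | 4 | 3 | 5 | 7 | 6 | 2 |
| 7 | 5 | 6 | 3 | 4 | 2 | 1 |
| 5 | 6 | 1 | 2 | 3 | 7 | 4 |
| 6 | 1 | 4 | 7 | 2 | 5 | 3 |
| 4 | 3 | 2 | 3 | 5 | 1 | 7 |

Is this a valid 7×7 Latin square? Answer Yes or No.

No

Row 7 contains 3 twice (at columns 2 and 4); row 1 is also not a permutation.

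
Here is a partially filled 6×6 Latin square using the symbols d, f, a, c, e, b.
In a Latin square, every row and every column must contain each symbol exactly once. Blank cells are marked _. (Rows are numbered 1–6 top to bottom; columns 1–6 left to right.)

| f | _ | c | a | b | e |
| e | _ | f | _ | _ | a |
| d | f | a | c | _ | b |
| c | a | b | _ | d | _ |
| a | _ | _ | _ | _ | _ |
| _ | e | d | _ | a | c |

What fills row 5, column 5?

Row 1, column 2: row 1 has {f, a, c, e, b} and column 2 has {f, a, e}, leaving only d.
Row 2, column 5: row 2 has {f, a, e} and column 5 has {d, a, b}, leaving only c.
Row 2, column 2: row 2 has {f, a, c, e} and column 2 has {d, f, a, e}, leaving only b.
Row 2, column 4: row 2 has {f, a, c, e, b} and column 4 has {a, c}, leaving only d.
Row 3, column 5: row 3 has {d, f, a, c, b} and column 5 has {d, a, c, b}, leaving only e.
Row 5 already has {a} and column 5 already has {d, a, c, e, b}, so row 5, column 5 must be f.

f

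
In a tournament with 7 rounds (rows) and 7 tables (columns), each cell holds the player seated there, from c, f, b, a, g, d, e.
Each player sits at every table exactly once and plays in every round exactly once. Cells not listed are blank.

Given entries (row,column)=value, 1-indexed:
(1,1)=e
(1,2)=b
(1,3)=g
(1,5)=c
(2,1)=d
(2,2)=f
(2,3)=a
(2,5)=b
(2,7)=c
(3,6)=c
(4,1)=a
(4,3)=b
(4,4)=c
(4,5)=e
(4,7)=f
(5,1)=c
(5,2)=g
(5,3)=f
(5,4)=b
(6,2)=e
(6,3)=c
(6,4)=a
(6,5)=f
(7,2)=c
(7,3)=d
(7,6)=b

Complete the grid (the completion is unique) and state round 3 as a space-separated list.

b a e f g c d

Round 3, table 3: round 3 has {c} and table 3 has {c, f, b, a, g, d}, leaving only e.
Round 4, table 2: round 4 has {c, f, b, a, e} and table 2 has {c, f, b, g, e}, leaving only d.
Round 3, table 2: round 3 has {c, e} and table 2 has {c, f, b, g, d, e}, leaving only a.
Round 4, table 6: round 4 has {c, f, b, a, d, e} and table 6 has {c, b}, leaving only g.
Round 2, table 6: round 2 has {c, f, b, a, d} and table 6 has {c, b, g}, leaving only e.
Round 2, table 4: round 2 has {c, f, b, a, d, e} and table 4 has {c, b, a}, leaving only g.
Round 6, table 6: round 6 has {c, f, a, e} and table 6 has {c, b, g, e}, leaving only d.
Round 5, table 6: round 5 has {c, f, b, g} and table 6 has {c, b, g, d, e}, leaving only a.
Round 1, table 6: round 1 has {c, b, g, e} and table 6 has {c, b, a, g, d, e}, leaving only f.
Round 1, table 4: round 1 has {c, f, b, g, e} and table 4 has {c, b, a, g}, leaving only d.
Round 3, table 4: round 3 has {c, a, e} and table 4 has {c, b, a, g, d}, leaving only f.
Round 1, table 7: round 1 has {c, f, b, g, d, e} and table 7 has {c, f}, leaving only a.
Round 5, table 5: round 5 has {c, f, b, a, g} and table 5 has {c, f, b, e}, leaving only d.
Round 3, table 5: round 3 has {c, f, a, e} and table 5 has {c, f, b, d, e}, leaving only g.
Round 3, table 1: round 3 has {c, f, a, g, e} and table 1 has {c, a, d, e}, leaving only b.
Round 3, table 7: round 3 has {c, f, b, a, g, e} and table 7 has {c, f, a}, leaving only d.
So round 3 reads: b a e f g c d.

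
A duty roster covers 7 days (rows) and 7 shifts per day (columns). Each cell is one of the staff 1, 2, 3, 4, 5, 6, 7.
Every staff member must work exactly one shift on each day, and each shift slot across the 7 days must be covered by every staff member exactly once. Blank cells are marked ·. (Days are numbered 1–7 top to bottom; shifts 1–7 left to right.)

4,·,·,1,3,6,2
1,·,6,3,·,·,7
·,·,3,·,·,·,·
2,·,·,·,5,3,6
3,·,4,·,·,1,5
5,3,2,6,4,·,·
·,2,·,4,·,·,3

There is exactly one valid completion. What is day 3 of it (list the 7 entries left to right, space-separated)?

7 1 3 5 6 2 4

Day 2, shift 5: day 2 has {1, 3, 6, 7} and shift 5 has {3, 4, 5}, leaving only 2.
Day 4, shift 4: day 4 has {2, 3, 5, 6} and shift 4 has {1, 3, 4, 6}, leaving only 7.
Day 4, shift 3: day 4 has {2, 3, 5, 6, 7} and shift 3 has {2, 3, 4, 6}, leaving only 1.
Day 4, shift 2: day 4 has {1, 2, 3, 5, 6, 7} and shift 2 has {2, 3}, leaving only 4.
Day 2, shift 2: day 2 has {1, 2, 3, 6, 7} and shift 2 has {2, 3, 4}, leaving only 5.
Day 1, shift 2: day 1 has {1, 2, 3, 4, 6} and shift 2 has {2, 3, 4, 5}, leaving only 7.
Day 1, shift 3: day 1 has {1, 2, 3, 4, 6, 7} and shift 3 has {1, 2, 3, 4, 6}, leaving only 5.
Day 2, shift 6: day 2 has {1, 2, 3, 5, 6, 7} and shift 6 has {1, 3, 6}, leaving only 4.
Day 5, shift 2: day 5 has {1, 3, 4, 5} and shift 2 has {2, 3, 4, 5, 7}, leaving only 6.
Day 3, shift 2: day 3 has {3} and shift 2 has {2, 3, 4, 5, 6, 7}, leaving only 1.
Day 3, shift 7: day 3 has {1, 3} and shift 7 has {2, 3, 5, 6, 7}, leaving only 4.
Day 5, shift 4: day 5 has {1, 3, 4, 5, 6} and shift 4 has {1, 3, 4, 6, 7}, leaving only 2.
Day 3, shift 4: day 3 has {1, 3, 4} and shift 4 has {1, 2, 3, 4, 6, 7}, leaving only 5.
Day 5, shift 5: day 5 has {1, 2, 3, 4, 5, 6} and shift 5 has {2, 3, 4, 5}, leaving only 7.
Day 3, shift 5: day 3 has {1, 3, 4, 5} and shift 5 has {2, 3, 4, 5, 7}, leaving only 6.
Day 3, shift 1: day 3 has {1, 3, 4, 5, 6} and shift 1 has {1, 2, 3, 4, 5}, leaving only 7.
Day 3, shift 6: day 3 has {1, 3, 4, 5, 6, 7} and shift 6 has {1, 3, 4, 6}, leaving only 2.
So day 3 reads: 7 1 3 5 6 2 4.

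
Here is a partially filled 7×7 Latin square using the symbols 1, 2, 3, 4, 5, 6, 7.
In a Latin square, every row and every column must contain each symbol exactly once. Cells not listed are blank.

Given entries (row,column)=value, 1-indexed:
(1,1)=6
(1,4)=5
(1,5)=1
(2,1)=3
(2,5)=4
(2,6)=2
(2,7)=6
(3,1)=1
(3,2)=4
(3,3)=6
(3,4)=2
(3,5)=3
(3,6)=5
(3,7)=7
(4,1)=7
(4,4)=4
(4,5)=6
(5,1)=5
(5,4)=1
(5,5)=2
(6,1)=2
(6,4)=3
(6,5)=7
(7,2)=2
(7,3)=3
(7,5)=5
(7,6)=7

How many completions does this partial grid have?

Row 1, column 2: eliminating its row and column leaves {3, 7}.
Row 1, column 3: eliminating its row and column leaves {2, 4, 7}.
Row 1, column 6: eliminating its row and column leaves {3, 4}.
Row 1, column 7: eliminating its row and column leaves {2, 3, 4}.
Row 2, column 2: eliminating its row and column leaves {1, 5, 7}.
Row 2, column 3: eliminating its row and column leaves {1, 5, 7}.
Row 2, column 4: eliminating its row and column leaves {7}.
Row 4, column 2: eliminating its row and column leaves {1, 3, 5}.
Row 4, column 3: eliminating its row and column leaves {1, 2, 5}.
Row 4, column 6: eliminating its row and column leaves {1, 3}.
Row 4, column 7: eliminating its row and column leaves {1, 2, 3, 5}.
Row 5, column 2: eliminating its row and column leaves {3, 6, 7}.
Row 5, column 3: eliminating its row and column leaves {4, 7}.
Row 5, column 6: eliminating its row and column leaves {3, 4, 6}.
Row 5, column 7: eliminating its row and column leaves {3, 4}.
Row 6, column 2: eliminating its row and column leaves {1, 5, 6}.
Row 6, column 3: eliminating its row and column leaves {1, 4, 5}.
Row 6, column 6: eliminating its row and column leaves {1, 4, 6}.
Row 6, column 7: eliminating its row and column leaves {1, 4, 5}.
Row 7, column 1: eliminating its row and column leaves {4}.
Row 7, column 4: eliminating its row and column leaves {6}.
Row 7, column 7: eliminating its row and column leaves {1, 4}.
Enumerating the assignments across these blanks that avoid any row or column repeat gives 8 completions.

8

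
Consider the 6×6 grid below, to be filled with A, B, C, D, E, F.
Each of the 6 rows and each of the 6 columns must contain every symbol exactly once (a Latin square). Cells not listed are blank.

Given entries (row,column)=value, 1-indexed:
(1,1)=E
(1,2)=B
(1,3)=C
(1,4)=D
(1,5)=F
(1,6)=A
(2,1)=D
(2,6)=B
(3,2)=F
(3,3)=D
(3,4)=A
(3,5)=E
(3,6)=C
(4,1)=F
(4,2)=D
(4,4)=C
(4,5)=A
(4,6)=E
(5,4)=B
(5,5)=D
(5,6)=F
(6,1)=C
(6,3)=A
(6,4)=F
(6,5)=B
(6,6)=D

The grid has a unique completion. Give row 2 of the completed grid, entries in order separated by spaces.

D A F E C B

Row 2, column 4: row 2 has {B, D} and column 4 has {A, B, C, D, F}, leaving only E.
Row 2, column 3: row 2 has {B, D, E} and column 3 has {A, C, D}, leaving only F.
Row 2, column 5: row 2 has {B, D, E, F} and column 5 has {A, B, D, E, F}, leaving only C.
Row 2, column 2: row 2 has {B, C, D, E, F} and column 2 has {B, D, F}, leaving only A.
So row 2 reads: D A F E C B.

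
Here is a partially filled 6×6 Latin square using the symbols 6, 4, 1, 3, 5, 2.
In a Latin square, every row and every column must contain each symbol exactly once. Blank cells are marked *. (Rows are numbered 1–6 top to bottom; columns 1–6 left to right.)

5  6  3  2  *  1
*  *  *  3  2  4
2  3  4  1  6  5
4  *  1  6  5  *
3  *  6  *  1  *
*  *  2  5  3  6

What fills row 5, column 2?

5

Row 1, column 5: row 1 has {6, 1, 3, 5, 2} and column 5 has {6, 1, 3, 5, 2}, leaving only 4.
Row 2, column 3: row 2 has {4, 3, 2} and column 3 has {6, 4, 1, 3, 2}, leaving only 5.
Row 2, column 2: row 2 has {4, 3, 5, 2} and column 2 has {6, 3}, leaving only 1.
Row 2, column 1: row 2 has {4, 1, 3, 5, 2} and column 1 has {4, 3, 5, 2}, leaving only 6.
Row 4, column 2: row 4 has {6, 4, 1, 5} and column 2 has {6, 1, 3}, leaving only 2.
Row 4, column 6: row 4 has {6, 4, 1, 5, 2} and column 6 has {6, 4, 1, 5}, leaving only 3.
Row 5, column 4: row 5 has {6, 1, 3} and column 4 has {6, 1, 3, 5, 2}, leaving only 4.
Row 5 already has {6, 4, 1, 3} and column 2 already has {6, 1, 3, 2}, so row 5, column 2 must be 5.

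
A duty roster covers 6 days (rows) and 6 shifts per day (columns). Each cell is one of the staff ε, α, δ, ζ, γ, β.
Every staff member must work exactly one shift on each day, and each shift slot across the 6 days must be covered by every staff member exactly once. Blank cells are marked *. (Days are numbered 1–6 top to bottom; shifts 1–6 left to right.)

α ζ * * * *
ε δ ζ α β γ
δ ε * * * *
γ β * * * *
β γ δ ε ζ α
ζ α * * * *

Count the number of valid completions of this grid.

Day 1, shift 3: eliminating its day and shift leaves {ε, γ, β}.
Day 1, shift 4: eliminating its day and shift leaves {δ, γ, β}.
Day 1, shift 5: eliminating its day and shift leaves {ε, δ, γ}.
Day 1, shift 6: eliminating its day and shift leaves {ε, δ, β}.
Day 3, shift 3: eliminating its day and shift leaves {α, γ, β}.
Day 3, shift 4: eliminating its day and shift leaves {ζ, γ, β}.
Day 3, shift 5: eliminating its day and shift leaves {α, γ}.
Day 3, shift 6: eliminating its day and shift leaves {ζ, β}.
Day 4, shift 3: eliminating its day and shift leaves {ε, α}.
Day 4, shift 4: eliminating its day and shift leaves {δ, ζ}.
Day 4, shift 5: eliminating its day and shift leaves {ε, α, δ}.
Day 4, shift 6: eliminating its day and shift leaves {ε, δ, ζ}.
Day 6, shift 3: eliminating its day and shift leaves {ε, γ, β}.
Day 6, shift 4: eliminating its day and shift leaves {δ, γ, β}.
Day 6, shift 5: eliminating its day and shift leaves {ε, δ, γ}.
Day 6, shift 6: eliminating its day and shift leaves {ε, δ, β}.
Enumerating the assignments across these blanks that avoid any day or shift repeat gives 20 completions.

20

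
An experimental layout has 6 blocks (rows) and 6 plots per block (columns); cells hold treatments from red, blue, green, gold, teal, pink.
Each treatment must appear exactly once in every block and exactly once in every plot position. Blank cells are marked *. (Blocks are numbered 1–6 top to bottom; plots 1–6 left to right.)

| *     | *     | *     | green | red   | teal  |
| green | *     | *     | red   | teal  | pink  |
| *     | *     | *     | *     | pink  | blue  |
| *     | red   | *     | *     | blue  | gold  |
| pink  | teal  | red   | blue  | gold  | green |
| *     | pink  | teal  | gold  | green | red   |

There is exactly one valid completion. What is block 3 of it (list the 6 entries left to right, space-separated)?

red green gold teal pink blue

Block 3, plot 4: block 3 has {blue, pink} and plot 4 has {red, blue, green, gold}, leaving only teal.
Block 4, plot 1: block 4 has {red, blue, gold} and plot 1 has {green, pink}, leaving only teal.
Block 4, plot 4: block 4 has {red, blue, gold, teal} and plot 4 has {red, blue, green, gold, teal}, leaving only pink.
Block 4, plot 3: block 4 has {red, blue, gold, teal, pink} and plot 3 has {red, teal}, leaving only green.
Block 3, plot 3: block 3 has {blue, teal, pink} and plot 3 has {red, green, teal}, leaving only gold.
Block 3, plot 1: block 3 has {blue, gold, teal, pink} and plot 1 has {green, teal, pink}, leaving only red.
Block 3, plot 2: block 3 has {red, blue, gold, teal, pink} and plot 2 has {red, teal, pink}, leaving only green.
So block 3 reads: red green gold teal pink blue.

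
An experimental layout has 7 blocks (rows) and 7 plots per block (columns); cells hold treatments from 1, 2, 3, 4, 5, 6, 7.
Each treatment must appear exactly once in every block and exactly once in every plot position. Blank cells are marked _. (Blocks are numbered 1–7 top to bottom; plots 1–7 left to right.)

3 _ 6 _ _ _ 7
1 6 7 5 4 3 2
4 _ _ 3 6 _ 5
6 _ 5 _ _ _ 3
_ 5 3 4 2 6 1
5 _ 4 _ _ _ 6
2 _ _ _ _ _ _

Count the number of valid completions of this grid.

Block 1, plot 2: eliminating its block and plot leaves {1, 2, 4}.
Block 1, plot 4: eliminating its block and plot leaves {1, 2}.
Block 1, plot 5: eliminating its block and plot leaves {1, 5}.
Block 1, plot 6: eliminating its block and plot leaves {1, 2, 4, 5}.
Block 3, plot 2: eliminating its block and plot leaves {1, 2, 7}.
Block 3, plot 3: eliminating its block and plot leaves {1, 2}.
Block 3, plot 6: eliminating its block and plot leaves {1, 2, 7}.
Block 4, plot 2: eliminating its block and plot leaves {1, 2, 4, 7}.
Block 4, plot 4: eliminating its block and plot leaves {1, 2, 7}.
Block 4, plot 5: eliminating its block and plot leaves {1, 7}.
Block 4, plot 6: eliminating its block and plot leaves {1, 2, 4, 7}.
Block 5, plot 1: eliminating its block and plot leaves {7}.
Block 6, plot 2: eliminating its block and plot leaves {1, 2, 3, 7}.
Block 6, plot 4: eliminating its block and plot leaves {1, 2, 7}.
Block 6, plot 5: eliminating its block and plot leaves {1, 3, 7}.
Block 6, plot 6: eliminating its block and plot leaves {1, 2, 7}.
Block 7, plot 2: eliminating its block and plot leaves {1, 3, 4, 7}.
Block 7, plot 3: eliminating its block and plot leaves {1}.
Block 7, plot 4: eliminating its block and plot leaves {1, 6, 7}.
Block 7, plot 5: eliminating its block and plot leaves {1, 3, 5, 7}.
Block 7, plot 6: eliminating its block and plot leaves {1, 4, 5, 7}.
Block 7, plot 7: eliminating its block and plot leaves {4}.
Enumerating the assignments across these blanks that avoid any block or plot repeat gives 14 completions.

14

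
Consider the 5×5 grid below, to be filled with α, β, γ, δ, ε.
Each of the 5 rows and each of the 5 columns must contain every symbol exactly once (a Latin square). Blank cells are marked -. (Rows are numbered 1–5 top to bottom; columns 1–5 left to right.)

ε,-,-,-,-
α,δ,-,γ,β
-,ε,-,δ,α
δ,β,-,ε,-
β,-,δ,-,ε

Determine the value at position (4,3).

α

Row 2, column 3: row 2 has {α, β, γ, δ} and column 3 has {δ}, leaving only ε.
Row 3, column 1: row 3 has {α, δ, ε} and column 1 has {α, β, δ, ε}, leaving only γ.
Row 3, column 3: row 3 has {α, γ, δ, ε} and column 3 has {δ, ε}, leaving only β.
Row 4, column 5: row 4 has {β, δ, ε} and column 5 has {α, β, ε}, leaving only γ.
Row 4 already has {β, γ, δ, ε} and column 3 already has {β, δ, ε}, so row 4, column 3 must be α.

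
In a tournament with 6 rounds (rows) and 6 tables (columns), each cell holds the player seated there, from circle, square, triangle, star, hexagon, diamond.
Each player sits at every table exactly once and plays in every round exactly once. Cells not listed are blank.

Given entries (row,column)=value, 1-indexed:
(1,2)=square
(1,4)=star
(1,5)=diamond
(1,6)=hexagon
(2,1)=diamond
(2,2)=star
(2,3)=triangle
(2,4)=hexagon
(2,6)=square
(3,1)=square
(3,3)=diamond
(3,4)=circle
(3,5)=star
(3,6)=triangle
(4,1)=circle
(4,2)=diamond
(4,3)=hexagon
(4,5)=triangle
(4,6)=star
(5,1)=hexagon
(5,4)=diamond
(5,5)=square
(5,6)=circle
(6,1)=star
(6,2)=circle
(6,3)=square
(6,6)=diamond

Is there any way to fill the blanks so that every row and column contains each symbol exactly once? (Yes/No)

Yes

No round or table among the givens repeats a symbol, and propagating forced cells runs into no contradiction.
One valid completion exists (for instance, triangle square circle star diamond hexagon / diamond star triangle hexagon circle square / square hexagon diamond circle star triangle / circle diamond hexagon square triangle star / hexagon triangle star diamond square circle / star circle square triangle hexagon diamond).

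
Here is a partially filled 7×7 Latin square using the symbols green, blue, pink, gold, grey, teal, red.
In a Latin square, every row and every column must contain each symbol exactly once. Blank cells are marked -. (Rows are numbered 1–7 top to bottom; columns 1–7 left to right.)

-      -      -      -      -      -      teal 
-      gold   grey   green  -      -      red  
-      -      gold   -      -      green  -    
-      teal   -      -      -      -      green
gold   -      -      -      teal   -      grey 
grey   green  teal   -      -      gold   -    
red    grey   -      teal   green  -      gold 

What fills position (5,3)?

Row 5, column 3 is narrowed to {green, blue, pink, red}.
If it were blue, propagating the remaining blanks reaches a contradiction.
If it were pink, propagating the remaining blanks reaches a contradiction.
If it were red, propagating the remaining blanks reaches a contradiction.
So row 5, column 3 must be green.

green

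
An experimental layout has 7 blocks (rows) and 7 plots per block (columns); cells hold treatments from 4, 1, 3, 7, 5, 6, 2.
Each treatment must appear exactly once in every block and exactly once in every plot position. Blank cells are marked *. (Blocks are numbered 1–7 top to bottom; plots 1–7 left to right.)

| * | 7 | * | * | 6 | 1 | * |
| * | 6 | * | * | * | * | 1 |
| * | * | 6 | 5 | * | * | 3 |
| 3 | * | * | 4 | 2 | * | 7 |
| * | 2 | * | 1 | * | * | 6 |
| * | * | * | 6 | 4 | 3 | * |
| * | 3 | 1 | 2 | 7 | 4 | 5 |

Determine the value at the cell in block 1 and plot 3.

Block 1, plot 4: block 1 has {1, 7, 6} and plot 4 has {4, 1, 5, 6, 2}, leaving only 3.
Block 2, plot 4: block 2 has {1, 6} and plot 4 has {4, 1, 3, 5, 6, 2}, leaving only 7.
Block 3, plot 5: block 3 has {3, 5, 6} and plot 5 has {4, 7, 6, 2}, leaving only 1.
Block 3, plot 2: block 3 has {1, 3, 5, 6} and plot 2 has {3, 7, 6, 2}, leaving only 4.
Block 4, plot 3: block 4 has {4, 3, 7, 2} and plot 3 has {1, 6}, leaving only 5.
Block 4, plot 2: block 4 has {4, 3, 7, 5, 2} and plot 2 has {4, 3, 7, 6, 2}, leaving only 1.
Block 4, plot 6: block 4 has {4, 1, 3, 7, 5, 2} and plot 6 has {4, 1, 3}, leaving only 6.
Block 6, plot 2: block 6 has {4, 3, 6} and plot 2 has {4, 1, 3, 7, 6, 2}, leaving only 5.
Block 6, plot 7: block 6 has {4, 3, 5, 6} and plot 7 has {1, 3, 7, 5, 6}, leaving only 2.
Block 1, plot 7: block 1 has {1, 3, 7, 6} and plot 7 has {1, 3, 7, 5, 6, 2}, leaving only 4.
Block 1 already has {4, 1, 3, 7, 6} and plot 3 already has {1, 5, 6}, so block 1, plot 3 must be 2.

2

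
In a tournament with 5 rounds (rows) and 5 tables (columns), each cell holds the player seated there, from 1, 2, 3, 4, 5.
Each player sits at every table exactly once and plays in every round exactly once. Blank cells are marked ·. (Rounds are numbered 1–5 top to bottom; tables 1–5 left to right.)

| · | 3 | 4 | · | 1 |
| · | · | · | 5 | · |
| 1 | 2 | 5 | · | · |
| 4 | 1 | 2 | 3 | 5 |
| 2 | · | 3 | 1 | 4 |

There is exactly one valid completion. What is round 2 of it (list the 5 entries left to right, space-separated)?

Round 2, table 1: round 2 has {5} and table 1 has {1, 2, 4}, leaving only 3.
Round 2, table 2: round 2 has {3, 5} and table 2 has {1, 2, 3}, leaving only 4.
Round 2, table 3: round 2 has {3, 4, 5} and table 3 has {2, 3, 4, 5}, leaving only 1.
Round 2, table 5: round 2 has {1, 3, 4, 5} and table 5 has {1, 4, 5}, leaving only 2.
So round 2 reads: 3 4 1 5 2.

3 4 1 5 2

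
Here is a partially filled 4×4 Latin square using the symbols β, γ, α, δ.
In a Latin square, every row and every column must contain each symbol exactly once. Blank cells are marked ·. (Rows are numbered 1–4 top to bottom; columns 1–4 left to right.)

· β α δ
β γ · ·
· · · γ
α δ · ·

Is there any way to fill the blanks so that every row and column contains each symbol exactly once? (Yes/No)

Yes

No row or column among the givens repeats a symbol, and propagating forced cells runs into no contradiction.
One valid completion exists (for instance, γ β α δ / β γ δ α / δ α β γ / α δ γ β).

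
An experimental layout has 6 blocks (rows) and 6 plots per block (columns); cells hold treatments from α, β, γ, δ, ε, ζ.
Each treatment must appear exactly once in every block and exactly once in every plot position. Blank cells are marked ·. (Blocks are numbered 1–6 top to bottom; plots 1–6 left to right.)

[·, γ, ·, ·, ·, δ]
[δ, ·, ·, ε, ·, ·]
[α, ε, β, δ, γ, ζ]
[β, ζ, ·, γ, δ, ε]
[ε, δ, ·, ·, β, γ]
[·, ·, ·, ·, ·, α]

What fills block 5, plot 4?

Block 1, plot 1: block 1 has {γ, δ} and plot 1 has {α, β, δ, ε}, leaving only ζ.
Block 2, plot 6: block 2 has {δ, ε} and plot 6 has {α, γ, δ, ε, ζ}, leaving only β.
Block 2, plot 2: block 2 has {β, δ, ε} and plot 2 has {γ, δ, ε, ζ}, leaving only α.
Block 2, plot 5: block 2 has {α, β, δ, ε} and plot 5 has {β, γ, δ}, leaving only ζ.
Block 2, plot 3: block 2 has {α, β, δ, ε, ζ} and plot 3 has {β}, leaving only γ.
Block 4, plot 3: block 4 has {β, γ, δ, ε, ζ} and plot 3 has {β, γ}, leaving only α.
Block 1, plot 3: block 1 has {γ, δ, ζ} and plot 3 has {α, β, γ}, leaving only ε.
Block 1, plot 5: block 1 has {γ, δ, ε, ζ} and plot 5 has {β, γ, δ, ζ}, leaving only α.
Block 1, plot 4: block 1 has {α, γ, δ, ε, ζ} and plot 4 has {γ, δ, ε}, leaving only β.
Block 5, plot 3: block 5 has {β, γ, δ, ε} and plot 3 has {α, β, γ, ε}, leaving only ζ.
Block 5 already has {β, γ, δ, ε, ζ} and plot 4 already has {β, γ, δ, ε}, so block 5, plot 4 must be α.

α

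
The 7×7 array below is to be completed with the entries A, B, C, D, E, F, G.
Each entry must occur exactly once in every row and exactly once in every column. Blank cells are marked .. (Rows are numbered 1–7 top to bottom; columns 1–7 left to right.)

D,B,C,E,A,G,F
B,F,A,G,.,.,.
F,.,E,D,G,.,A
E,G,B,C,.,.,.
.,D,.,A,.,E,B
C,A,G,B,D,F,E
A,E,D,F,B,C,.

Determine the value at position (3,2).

C

Row 3 already has {A, D, E, F, G} and column 2 already has {A, B, D, E, F, G}, so row 3, column 2 must be C.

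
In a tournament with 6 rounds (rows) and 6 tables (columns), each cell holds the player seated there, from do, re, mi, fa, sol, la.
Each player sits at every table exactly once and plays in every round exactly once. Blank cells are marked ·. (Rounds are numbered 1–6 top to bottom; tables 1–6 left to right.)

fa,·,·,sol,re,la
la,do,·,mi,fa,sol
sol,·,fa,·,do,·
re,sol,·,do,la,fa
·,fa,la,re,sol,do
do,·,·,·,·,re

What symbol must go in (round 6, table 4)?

Round 1, table 2: round 1 has {re, fa, sol, la} and table 2 has {do, fa, sol}, leaving only mi.
Round 1, table 3: round 1 has {re, mi, fa, sol, la} and table 3 has {fa, la}, leaving only do.
Round 2, table 3: round 2 has {do, mi, fa, sol, la} and table 3 has {do, fa, la}, leaving only re.
Round 3, table 4: round 3 has {do, fa, sol} and table 4 has {do, re, mi, sol}, leaving only la.
Round 6 already has {do, re} and table 4 already has {do, re, mi, sol, la}, so round 6, table 4 must be fa.

fa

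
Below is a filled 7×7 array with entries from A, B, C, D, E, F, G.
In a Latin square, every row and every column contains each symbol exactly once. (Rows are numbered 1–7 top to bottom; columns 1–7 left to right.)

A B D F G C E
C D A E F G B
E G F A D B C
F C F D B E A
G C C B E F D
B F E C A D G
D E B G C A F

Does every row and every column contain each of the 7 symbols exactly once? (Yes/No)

No

Row 5 contains C twice (at columns 2 and 3); row 4 is also not a permutation.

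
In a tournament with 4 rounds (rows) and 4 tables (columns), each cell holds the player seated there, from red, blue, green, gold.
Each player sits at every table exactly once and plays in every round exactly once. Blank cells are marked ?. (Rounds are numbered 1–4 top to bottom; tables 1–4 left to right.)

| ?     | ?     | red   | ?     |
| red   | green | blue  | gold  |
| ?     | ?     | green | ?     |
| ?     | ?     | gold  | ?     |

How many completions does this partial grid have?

4

Round 1, table 1: eliminating its round and table leaves {blue, green, gold}.
Round 1, table 2: eliminating its round and table leaves {blue, gold}.
Round 1, table 4: eliminating its round and table leaves {blue, green}.
Round 3, table 1: eliminating its round and table leaves {blue, gold}.
Round 3, table 2: eliminating its round and table leaves {red, blue, gold}.
Round 3, table 4: eliminating its round and table leaves {red, blue}.
Round 4, table 1: eliminating its round and table leaves {blue, green}.
Round 4, table 2: eliminating its round and table leaves {red, blue}.
Round 4, table 4: eliminating its round and table leaves {red, blue, green}.
Enumerating the assignments across these blanks that avoid any round or table repeat gives 4 completions.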